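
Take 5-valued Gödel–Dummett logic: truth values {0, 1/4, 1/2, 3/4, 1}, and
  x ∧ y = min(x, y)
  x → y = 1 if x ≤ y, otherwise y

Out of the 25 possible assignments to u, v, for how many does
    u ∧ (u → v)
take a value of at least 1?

1

value 1: 1 assignment (counts)
value 3/4: 3 assignments
value 1/2: 5 assignments
value 1/4: 7 assignments
value 0: 9 assignments
So 1 of the 25 assignments meets the threshold.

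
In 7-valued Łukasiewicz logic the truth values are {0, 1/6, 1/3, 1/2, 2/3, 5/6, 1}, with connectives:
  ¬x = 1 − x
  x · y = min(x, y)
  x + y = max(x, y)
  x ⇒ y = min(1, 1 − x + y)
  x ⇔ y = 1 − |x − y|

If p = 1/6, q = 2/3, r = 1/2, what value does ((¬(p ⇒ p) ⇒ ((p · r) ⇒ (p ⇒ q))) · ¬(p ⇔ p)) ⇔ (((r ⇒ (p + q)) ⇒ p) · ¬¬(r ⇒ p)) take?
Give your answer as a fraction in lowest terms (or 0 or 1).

p ⇒ p = 1/6 ⇒ 1/6 = 1
¬(p ⇒ p) = ¬1 = 0
p · r = 1/6 · 1/2 = 1/6
p ⇒ q = 1/6 ⇒ 2/3 = 1
(p · r) ⇒ (p ⇒ q) = 1/6 ⇒ 1 = 1
¬(p ⇒ p) ⇒ ((p · r) ⇒ (p ⇒ q)) = 0 ⇒ 1 = 1
p ⇔ p = 1/6 ⇔ 1/6 = 1
¬(p ⇔ p) = ¬1 = 0
(¬(p ⇒ p) ⇒ ((p · r) ⇒ (p ⇒ q))) · ¬(p ⇔ p) = 1 · 0 = 0
p + q = 1/6 + 2/3 = 2/3
r ⇒ (p + q) = 1/2 ⇒ 2/3 = 1
(r ⇒ (p + q)) ⇒ p = 1 ⇒ 1/6 = 1/6
r ⇒ p = 1/2 ⇒ 1/6 = 2/3
¬(r ⇒ p) = ¬2/3 = 1/3
¬¬(r ⇒ p) = ¬1/3 = 2/3
((r ⇒ (p + q)) ⇒ p) · ¬¬(r ⇒ p) = 1/6 · 2/3 = 1/6
((¬(p ⇒ p) ⇒ ((p · r) ⇒ (p ⇒ q))) · ¬(p ⇔ p)) ⇔ (((r ⇒ (p + q)) ⇒ p) · ¬¬(r ⇒ p)) = 0 ⇔ 1/6 = 5/6

5/6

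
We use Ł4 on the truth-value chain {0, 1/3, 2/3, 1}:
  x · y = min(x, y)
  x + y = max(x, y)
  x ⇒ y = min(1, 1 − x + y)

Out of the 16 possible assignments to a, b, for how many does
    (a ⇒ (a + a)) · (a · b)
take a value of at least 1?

a = 0, b = 0 ↦ 0  <
a = 0, b = 1/3 ↦ 0  <
a = 0, b = 2/3 ↦ 0  <
a = 0, b = 1 ↦ 0  <
a = 1/3, b = 0 ↦ 0  <
a = 1/3, b = 1/3 ↦ 1/3  <
a = 1/3, b = 2/3 ↦ 1/3  <
a = 1/3, b = 1 ↦ 1/3  <
a = 2/3, b = 0 ↦ 0  <
a = 2/3, b = 1/3 ↦ 1/3  <
a = 2/3, b = 2/3 ↦ 2/3  <
a = 2/3, b = 1 ↦ 2/3  <
a = 1, b = 0 ↦ 0  <
a = 1, b = 1/3 ↦ 1/3  <
a = 1, b = 2/3 ↦ 2/3  <
a = 1, b = 1 ↦ 1  ≥
So 1 of the 16 assignments meets the threshold.

1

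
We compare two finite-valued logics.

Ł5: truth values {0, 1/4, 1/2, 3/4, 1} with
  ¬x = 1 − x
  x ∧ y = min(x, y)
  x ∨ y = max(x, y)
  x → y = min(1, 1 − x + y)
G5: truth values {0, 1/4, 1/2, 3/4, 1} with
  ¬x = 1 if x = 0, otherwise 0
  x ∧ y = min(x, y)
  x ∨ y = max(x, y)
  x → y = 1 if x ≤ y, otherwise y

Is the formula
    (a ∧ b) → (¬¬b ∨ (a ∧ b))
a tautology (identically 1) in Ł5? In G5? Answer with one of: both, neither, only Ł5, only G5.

In Ł5: every assignment gives 1 — tautology.
In G5: every assignment gives 1 — tautology.

both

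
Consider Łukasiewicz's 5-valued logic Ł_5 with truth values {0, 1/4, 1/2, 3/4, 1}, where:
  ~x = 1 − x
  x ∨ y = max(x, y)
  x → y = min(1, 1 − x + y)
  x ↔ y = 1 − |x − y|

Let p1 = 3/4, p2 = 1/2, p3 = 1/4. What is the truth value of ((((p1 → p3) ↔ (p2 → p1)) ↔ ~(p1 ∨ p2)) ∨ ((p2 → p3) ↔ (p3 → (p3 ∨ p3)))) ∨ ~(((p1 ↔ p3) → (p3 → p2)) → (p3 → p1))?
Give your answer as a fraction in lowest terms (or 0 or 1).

3/4

p1 → p3 = 3/4 → 1/4 = 1/2
p2 → p1 = 1/2 → 3/4 = 1
(p1 → p3) ↔ (p2 → p1) = 1/2 ↔ 1 = 1/2
p1 ∨ p2 = 3/4 ∨ 1/2 = 3/4
~(p1 ∨ p2) = ~3/4 = 1/4
((p1 → p3) ↔ (p2 → p1)) ↔ ~(p1 ∨ p2) = 1/2 ↔ 1/4 = 3/4
p2 → p3 = 1/2 → 1/4 = 3/4
p3 ∨ p3 = 1/4 ∨ 1/4 = 1/4
p3 → (p3 ∨ p3) = 1/4 → 1/4 = 1
(p2 → p3) ↔ (p3 → (p3 ∨ p3)) = 3/4 ↔ 1 = 3/4
(((p1 → p3) ↔ (p2 → p1)) ↔ ~(p1 ∨ p2)) ∨ ((p2 → p3) ↔ (p3 → (p3 ∨ p3))) = 3/4 ∨ 3/4 = 3/4
p1 ↔ p3 = 3/4 ↔ 1/4 = 1/2
p3 → p2 = 1/4 → 1/2 = 1
(p1 ↔ p3) → (p3 → p2) = 1/2 → 1 = 1
p3 → p1 = 1/4 → 3/4 = 1
((p1 ↔ p3) → (p3 → p2)) → (p3 → p1) = 1 → 1 = 1
~(((p1 ↔ p3) → (p3 → p2)) → (p3 → p1)) = ~1 = 0
((((p1 → p3) ↔ (p2 → p1)) ↔ ~(p1 ∨ p2)) ∨ ((p2 → p3) ↔ (p3 → (p3 ∨ p3)))) ∨ ~(((p1 ↔ p3) → (p3 → p2)) → (p3 → p1)) = 3/4 ∨ 0 = 3/4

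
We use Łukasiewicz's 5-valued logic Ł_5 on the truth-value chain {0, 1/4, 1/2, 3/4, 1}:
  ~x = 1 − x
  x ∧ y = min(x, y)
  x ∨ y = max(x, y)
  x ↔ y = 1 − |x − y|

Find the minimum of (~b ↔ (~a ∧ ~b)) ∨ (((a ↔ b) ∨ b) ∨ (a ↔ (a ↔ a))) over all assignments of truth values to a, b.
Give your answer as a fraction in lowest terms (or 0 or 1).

1/2

Take a = 1/2, b = 0:
~b = ~0 = 1
~a = ~1/2 = 1/2
~b = ~0 = 1
~a ∧ ~b = 1/2 ∧ 1 = 1/2
~b ↔ (~a ∧ ~b) = 1 ↔ 1/2 = 1/2
a ↔ b = 1/2 ↔ 0 = 1/2
(a ↔ b) ∨ b = 1/2 ∨ 0 = 1/2
a ↔ a = 1/2 ↔ 1/2 = 1
a ↔ (a ↔ a) = 1/2 ↔ 1 = 1/2
((a ↔ b) ∨ b) ∨ (a ↔ (a ↔ a)) = 1/2 ∨ 1/2 = 1/2
(~b ↔ (~a ∧ ~b)) ∨ (((a ↔ b) ∨ b) ∨ (a ↔ (a ↔ a))) = 1/2 ∨ 1/2 = 1/2
No assignment yields a value below 1/2, so this is the minimum.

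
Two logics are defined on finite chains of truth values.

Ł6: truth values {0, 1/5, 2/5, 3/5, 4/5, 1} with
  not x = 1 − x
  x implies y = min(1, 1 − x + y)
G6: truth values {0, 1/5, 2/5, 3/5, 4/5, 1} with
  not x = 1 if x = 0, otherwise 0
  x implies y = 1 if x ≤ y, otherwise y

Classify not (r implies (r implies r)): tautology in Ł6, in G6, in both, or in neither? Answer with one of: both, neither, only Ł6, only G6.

In Ł6: at r = 0 the value is 0 — not a tautology.
In G6: at r = 0 the value is 0 — not a tautology.

neither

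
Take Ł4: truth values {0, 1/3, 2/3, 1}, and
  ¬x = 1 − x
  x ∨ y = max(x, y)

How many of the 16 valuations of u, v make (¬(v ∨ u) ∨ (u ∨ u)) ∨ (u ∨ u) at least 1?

5

u = 0, v = 0 ↦ 1  ≥
u = 0, v = 1/3 ↦ 2/3  <
u = 0, v = 2/3 ↦ 1/3  <
u = 0, v = 1 ↦ 0  <
u = 1/3, v = 0 ↦ 2/3  <
u = 1/3, v = 1/3 ↦ 2/3  <
u = 1/3, v = 2/3 ↦ 1/3  <
u = 1/3, v = 1 ↦ 1/3  <
u = 2/3, v = 0 ↦ 2/3  <
u = 2/3, v = 1/3 ↦ 2/3  <
u = 2/3, v = 2/3 ↦ 2/3  <
u = 2/3, v = 1 ↦ 2/3  <
u = 1, v = 0 ↦ 1  ≥
u = 1, v = 1/3 ↦ 1  ≥
u = 1, v = 2/3 ↦ 1  ≥
u = 1, v = 1 ↦ 1  ≥
So 5 of the 16 assignments meet the threshold.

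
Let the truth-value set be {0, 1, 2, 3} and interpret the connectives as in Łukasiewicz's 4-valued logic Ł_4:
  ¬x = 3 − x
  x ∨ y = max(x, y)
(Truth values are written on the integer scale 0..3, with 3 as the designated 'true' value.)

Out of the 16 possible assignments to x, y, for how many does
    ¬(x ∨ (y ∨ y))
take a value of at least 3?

1

x = 0, y = 0 ↦ 3  ≥
x = 0, y = 1 ↦ 2  <
x = 0, y = 2 ↦ 1  <
x = 0, y = 3 ↦ 0  <
x = 1, y = 0 ↦ 2  <
x = 1, y = 1 ↦ 2  <
x = 1, y = 2 ↦ 1  <
x = 1, y = 3 ↦ 0  <
x = 2, y = 0 ↦ 1  <
x = 2, y = 1 ↦ 1  <
x = 2, y = 2 ↦ 1  <
x = 2, y = 3 ↦ 0  <
x = 3, y = 0 ↦ 0  <
x = 3, y = 1 ↦ 0  <
x = 3, y = 2 ↦ 0  <
x = 3, y = 3 ↦ 0  <
So 1 of the 16 assignments meets the threshold.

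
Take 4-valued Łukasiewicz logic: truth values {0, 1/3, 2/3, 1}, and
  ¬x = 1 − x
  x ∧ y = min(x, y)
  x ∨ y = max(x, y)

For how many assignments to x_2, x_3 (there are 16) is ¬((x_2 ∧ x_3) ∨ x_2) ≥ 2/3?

x_2 = 0, x_3 = 0 ↦ 1  ≥
x_2 = 0, x_3 = 1/3 ↦ 1  ≥
x_2 = 0, x_3 = 2/3 ↦ 1  ≥
x_2 = 0, x_3 = 1 ↦ 1  ≥
x_2 = 1/3, x_3 = 0 ↦ 2/3  ≥
x_2 = 1/3, x_3 = 1/3 ↦ 2/3  ≥
x_2 = 1/3, x_3 = 2/3 ↦ 2/3  ≥
x_2 = 1/3, x_3 = 1 ↦ 2/3  ≥
x_2 = 2/3, x_3 = 0 ↦ 1/3  <
x_2 = 2/3, x_3 = 1/3 ↦ 1/3  <
x_2 = 2/3, x_3 = 2/3 ↦ 1/3  <
x_2 = 2/3, x_3 = 1 ↦ 1/3  <
x_2 = 1, x_3 = 0 ↦ 0  <
x_2 = 1, x_3 = 1/3 ↦ 0  <
x_2 = 1, x_3 = 2/3 ↦ 0  <
x_2 = 1, x_3 = 1 ↦ 0  <
So 8 of the 16 assignments meet the threshold.

8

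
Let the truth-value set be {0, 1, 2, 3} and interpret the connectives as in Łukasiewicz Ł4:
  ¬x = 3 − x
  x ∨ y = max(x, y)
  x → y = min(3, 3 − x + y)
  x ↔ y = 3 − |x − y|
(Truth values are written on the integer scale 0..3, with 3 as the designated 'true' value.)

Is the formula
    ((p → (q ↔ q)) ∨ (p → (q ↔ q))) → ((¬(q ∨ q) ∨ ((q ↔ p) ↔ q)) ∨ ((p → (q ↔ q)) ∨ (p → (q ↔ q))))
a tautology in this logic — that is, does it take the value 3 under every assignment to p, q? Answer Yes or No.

Yes

p = 0, q = 0 ↦ 3
p = 0, q = 1 ↦ 3
p = 0, q = 2 ↦ 3
p = 0, q = 3 ↦ 3
p = 1, q = 0 ↦ 3
p = 1, q = 1 ↦ 3
p = 1, q = 2 ↦ 3
p = 1, q = 3 ↦ 3
p = 2, q = 0 ↦ 3
p = 2, q = 1 ↦ 3
p = 2, q = 2 ↦ 3
p = 2, q = 3 ↦ 3
p = 3, q = 0 ↦ 3
p = 3, q = 1 ↦ 3
p = 3, q = 2 ↦ 3
p = 3, q = 3 ↦ 3
Every assignment gives a value ≥ 3.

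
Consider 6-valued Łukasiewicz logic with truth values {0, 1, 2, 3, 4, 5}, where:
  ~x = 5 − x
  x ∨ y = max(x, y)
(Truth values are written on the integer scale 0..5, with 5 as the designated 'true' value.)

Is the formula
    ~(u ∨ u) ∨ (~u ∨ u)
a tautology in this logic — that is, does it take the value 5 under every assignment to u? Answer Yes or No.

No

Counterexample: take u = 1.
u ∨ u = 1 ∨ 1 = 1
~(u ∨ u) = ~1 = 4
~u = ~1 = 4
~u ∨ u = 4 ∨ 1 = 4
~(u ∨ u) ∨ (~u ∨ u) = 4 ∨ 4 = 4
This gives 4 ≠ 5.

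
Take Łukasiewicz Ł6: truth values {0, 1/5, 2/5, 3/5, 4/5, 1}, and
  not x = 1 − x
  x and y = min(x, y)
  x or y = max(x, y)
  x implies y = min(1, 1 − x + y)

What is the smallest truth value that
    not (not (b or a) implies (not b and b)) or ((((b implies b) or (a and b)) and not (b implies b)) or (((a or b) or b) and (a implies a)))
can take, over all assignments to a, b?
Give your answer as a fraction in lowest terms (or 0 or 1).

Take a = 0, b = 2/5:
b or a = 2/5 or 0 = 2/5
not (b or a) = not 2/5 = 3/5
not b = not 2/5 = 3/5
not b and b = 3/5 and 2/5 = 2/5
not (b or a) implies (not b and b) = 3/5 implies 2/5 = 4/5
not (not (b or a) implies (not b and b)) = not 4/5 = 1/5
b implies b = 2/5 implies 2/5 = 1
a and b = 0 and 2/5 = 0
(b implies b) or (a and b) = 1 or 0 = 1
b implies b = 2/5 implies 2/5 = 1
not (b implies b) = not 1 = 0
((b implies b) or (a and b)) and not (b implies b) = 1 and 0 = 0
a or b = 0 or 2/5 = 2/5
(a or b) or b = 2/5 or 2/5 = 2/5
a implies a = 0 implies 0 = 1
((a or b) or b) and (a implies a) = 2/5 and 1 = 2/5
(((b implies b) or (a and b)) and not (b implies b)) or (((a or b) or b) and (a implies a)) = 0 or 2/5 = 2/5
not (not (b or a) implies (not b and b)) or ((((b implies b) or (a and b)) and not (b implies b)) or (((a or b) or b) and (a implies a))) = 1/5 or 2/5 = 2/5
No assignment yields a value below 2/5, so this is the minimum.

2/5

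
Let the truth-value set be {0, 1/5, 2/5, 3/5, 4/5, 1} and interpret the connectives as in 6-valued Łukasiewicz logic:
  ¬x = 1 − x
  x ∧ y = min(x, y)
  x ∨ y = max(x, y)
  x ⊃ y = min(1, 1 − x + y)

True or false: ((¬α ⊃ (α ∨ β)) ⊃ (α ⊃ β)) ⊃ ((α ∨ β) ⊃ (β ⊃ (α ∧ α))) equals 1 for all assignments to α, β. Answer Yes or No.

No

Counterexample: take α = 0, β = 3/5.
¬α = ¬0 = 1
α ∨ β = 0 ∨ 3/5 = 3/5
¬α ⊃ (α ∨ β) = 1 ⊃ 3/5 = 3/5
α ⊃ β = 0 ⊃ 3/5 = 1
(¬α ⊃ (α ∨ β)) ⊃ (α ⊃ β) = 3/5 ⊃ 1 = 1
α ∨ β = 0 ∨ 3/5 = 3/5
α ∧ α = 0 ∧ 0 = 0
β ⊃ (α ∧ α) = 3/5 ⊃ 0 = 2/5
(α ∨ β) ⊃ (β ⊃ (α ∧ α)) = 3/5 ⊃ 2/5 = 4/5
((¬α ⊃ (α ∨ β)) ⊃ (α ⊃ β)) ⊃ ((α ∨ β) ⊃ (β ⊃ (α ∧ α))) = 1 ⊃ 4/5 = 4/5
This gives 4/5 ≠ 1.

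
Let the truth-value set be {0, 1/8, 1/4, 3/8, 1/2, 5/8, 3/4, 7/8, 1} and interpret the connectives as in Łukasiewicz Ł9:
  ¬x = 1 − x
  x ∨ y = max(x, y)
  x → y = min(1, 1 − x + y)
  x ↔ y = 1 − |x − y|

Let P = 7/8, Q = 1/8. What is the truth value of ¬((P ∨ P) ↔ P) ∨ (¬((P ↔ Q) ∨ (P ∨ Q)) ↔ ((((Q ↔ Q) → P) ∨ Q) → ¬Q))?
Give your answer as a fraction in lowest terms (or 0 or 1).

P ∨ P = 7/8 ∨ 7/8 = 7/8
(P ∨ P) ↔ P = 7/8 ↔ 7/8 = 1
¬((P ∨ P) ↔ P) = ¬1 = 0
P ↔ Q = 7/8 ↔ 1/8 = 1/4
P ∨ Q = 7/8 ∨ 1/8 = 7/8
(P ↔ Q) ∨ (P ∨ Q) = 1/4 ∨ 7/8 = 7/8
¬((P ↔ Q) ∨ (P ∨ Q)) = ¬7/8 = 1/8
Q ↔ Q = 1/8 ↔ 1/8 = 1
(Q ↔ Q) → P = 1 → 7/8 = 7/8
((Q ↔ Q) → P) ∨ Q = 7/8 ∨ 1/8 = 7/8
¬Q = ¬1/8 = 7/8
(((Q ↔ Q) → P) ∨ Q) → ¬Q = 7/8 → 7/8 = 1
¬((P ↔ Q) ∨ (P ∨ Q)) ↔ ((((Q ↔ Q) → P) ∨ Q) → ¬Q) = 1/8 ↔ 1 = 1/8
¬((P ∨ P) ↔ P) ∨ (¬((P ↔ Q) ∨ (P ∨ Q)) ↔ ((((Q ↔ Q) → P) ∨ Q) → ¬Q)) = 0 ∨ 1/8 = 1/8

1/8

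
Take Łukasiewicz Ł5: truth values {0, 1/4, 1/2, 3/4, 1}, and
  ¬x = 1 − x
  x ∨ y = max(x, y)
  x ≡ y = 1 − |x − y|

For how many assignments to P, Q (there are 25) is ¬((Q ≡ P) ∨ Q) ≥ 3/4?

3

value 1: 1 assignment (counts)
value 3/4: 2 assignments (counts)
value 1/2: 4 assignments
value 1/4: 9 assignments
value 0: 9 assignments
So 3 of the 25 assignments meet the threshold.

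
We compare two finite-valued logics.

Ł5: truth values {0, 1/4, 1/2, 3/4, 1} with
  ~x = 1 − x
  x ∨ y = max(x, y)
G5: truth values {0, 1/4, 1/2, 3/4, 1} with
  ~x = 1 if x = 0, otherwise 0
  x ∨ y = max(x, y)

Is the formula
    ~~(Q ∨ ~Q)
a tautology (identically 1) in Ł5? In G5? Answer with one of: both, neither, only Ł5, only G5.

In Ł5: at Q = 1/4 the value is 3/4 — not a tautology.
In G5: every assignment gives 1 — tautology.

only G5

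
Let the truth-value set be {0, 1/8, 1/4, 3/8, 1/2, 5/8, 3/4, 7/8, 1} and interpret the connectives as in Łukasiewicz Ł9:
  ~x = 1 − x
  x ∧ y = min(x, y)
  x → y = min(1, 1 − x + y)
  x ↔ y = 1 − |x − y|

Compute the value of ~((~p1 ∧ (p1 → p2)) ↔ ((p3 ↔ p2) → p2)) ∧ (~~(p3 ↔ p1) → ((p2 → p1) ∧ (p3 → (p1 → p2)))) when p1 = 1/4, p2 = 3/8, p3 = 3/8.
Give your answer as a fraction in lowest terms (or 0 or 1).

~p1 = ~1/4 = 3/4
p1 → p2 = 1/4 → 3/8 = 1
~p1 ∧ (p1 → p2) = 3/4 ∧ 1 = 3/4
p3 ↔ p2 = 3/8 ↔ 3/8 = 1
(p3 ↔ p2) → p2 = 1 → 3/8 = 3/8
(~p1 ∧ (p1 → p2)) ↔ ((p3 ↔ p2) → p2) = 3/4 ↔ 3/8 = 5/8
~((~p1 ∧ (p1 → p2)) ↔ ((p3 ↔ p2) → p2)) = ~5/8 = 3/8
p3 ↔ p1 = 3/8 ↔ 1/4 = 7/8
~(p3 ↔ p1) = ~7/8 = 1/8
~~(p3 ↔ p1) = ~1/8 = 7/8
p2 → p1 = 3/8 → 1/4 = 7/8
p1 → p2 = 1/4 → 3/8 = 1
p3 → (p1 → p2) = 3/8 → 1 = 1
(p2 → p1) ∧ (p3 → (p1 → p2)) = 7/8 ∧ 1 = 7/8
~~(p3 ↔ p1) → ((p2 → p1) ∧ (p3 → (p1 → p2))) = 7/8 → 7/8 = 1
~((~p1 ∧ (p1 → p2)) ↔ ((p3 ↔ p2) → p2)) ∧ (~~(p3 ↔ p1) → ((p2 → p1) ∧ (p3 → (p1 → p2)))) = 3/8 ∧ 1 = 3/8

3/8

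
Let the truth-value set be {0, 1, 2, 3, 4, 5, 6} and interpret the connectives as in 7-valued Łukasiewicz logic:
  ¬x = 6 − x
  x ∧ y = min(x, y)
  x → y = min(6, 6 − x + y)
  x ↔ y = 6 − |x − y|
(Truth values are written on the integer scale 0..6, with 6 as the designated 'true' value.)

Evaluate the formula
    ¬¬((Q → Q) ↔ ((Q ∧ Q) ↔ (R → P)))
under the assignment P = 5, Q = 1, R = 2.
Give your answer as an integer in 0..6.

1

Q → Q = 1 → 1 = 6
Q ∧ Q = 1 ∧ 1 = 1
R → P = 2 → 5 = 6
(Q ∧ Q) ↔ (R → P) = 1 ↔ 6 = 1
(Q → Q) ↔ ((Q ∧ Q) ↔ (R → P)) = 6 ↔ 1 = 1
¬((Q → Q) ↔ ((Q ∧ Q) ↔ (R → P))) = ¬1 = 5
¬¬((Q → Q) ↔ ((Q ∧ Q) ↔ (R → P))) = ¬5 = 1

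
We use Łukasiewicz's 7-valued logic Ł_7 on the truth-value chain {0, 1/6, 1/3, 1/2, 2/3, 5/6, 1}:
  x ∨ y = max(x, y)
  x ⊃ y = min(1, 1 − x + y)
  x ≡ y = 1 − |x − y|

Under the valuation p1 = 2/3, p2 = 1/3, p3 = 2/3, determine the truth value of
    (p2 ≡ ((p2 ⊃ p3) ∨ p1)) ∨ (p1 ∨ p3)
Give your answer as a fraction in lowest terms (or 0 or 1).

2/3

p2 ⊃ p3 = 1/3 ⊃ 2/3 = 1
(p2 ⊃ p3) ∨ p1 = 1 ∨ 2/3 = 1
p2 ≡ ((p2 ⊃ p3) ∨ p1) = 1/3 ≡ 1 = 1/3
p1 ∨ p3 = 2/3 ∨ 2/3 = 2/3
(p2 ≡ ((p2 ⊃ p3) ∨ p1)) ∨ (p1 ∨ p3) = 1/3 ∨ 2/3 = 2/3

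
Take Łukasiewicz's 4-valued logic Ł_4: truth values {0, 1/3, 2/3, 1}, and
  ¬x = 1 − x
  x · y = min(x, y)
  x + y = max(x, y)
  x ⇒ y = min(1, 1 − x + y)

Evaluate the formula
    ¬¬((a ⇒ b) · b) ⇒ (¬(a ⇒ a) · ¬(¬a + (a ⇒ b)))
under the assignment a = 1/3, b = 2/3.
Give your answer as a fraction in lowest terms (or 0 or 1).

1/3

a ⇒ b = 1/3 ⇒ 2/3 = 1
(a ⇒ b) · b = 1 · 2/3 = 2/3
¬((a ⇒ b) · b) = ¬2/3 = 1/3
¬¬((a ⇒ b) · b) = ¬1/3 = 2/3
a ⇒ a = 1/3 ⇒ 1/3 = 1
¬(a ⇒ a) = ¬1 = 0
¬a = ¬1/3 = 2/3
a ⇒ b = 1/3 ⇒ 2/3 = 1
¬a + (a ⇒ b) = 2/3 + 1 = 1
¬(¬a + (a ⇒ b)) = ¬1 = 0
¬(a ⇒ a) · ¬(¬a + (a ⇒ b)) = 0 · 0 = 0
¬¬((a ⇒ b) · b) ⇒ (¬(a ⇒ a) · ¬(¬a + (a ⇒ b))) = 2/3 ⇒ 0 = 1/3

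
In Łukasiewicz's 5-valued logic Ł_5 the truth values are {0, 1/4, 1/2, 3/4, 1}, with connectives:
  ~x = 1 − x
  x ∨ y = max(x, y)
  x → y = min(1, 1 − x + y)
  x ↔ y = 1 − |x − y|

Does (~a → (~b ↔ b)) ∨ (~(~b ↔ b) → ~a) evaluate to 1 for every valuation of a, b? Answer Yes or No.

No

Counterexample: take a = 1/4, b = 0.
~a = ~1/4 = 3/4
~b = ~0 = 1
~b ↔ b = 1 ↔ 0 = 0
~a → (~b ↔ b) = 3/4 → 0 = 1/4
~b = ~0 = 1
~b ↔ b = 1 ↔ 0 = 0
~(~b ↔ b) = ~0 = 1
~a = ~1/4 = 3/4
~(~b ↔ b) → ~a = 1 → 3/4 = 3/4
(~a → (~b ↔ b)) ∨ (~(~b ↔ b) → ~a) = 1/4 ∨ 3/4 = 3/4
This gives 3/4 ≠ 1.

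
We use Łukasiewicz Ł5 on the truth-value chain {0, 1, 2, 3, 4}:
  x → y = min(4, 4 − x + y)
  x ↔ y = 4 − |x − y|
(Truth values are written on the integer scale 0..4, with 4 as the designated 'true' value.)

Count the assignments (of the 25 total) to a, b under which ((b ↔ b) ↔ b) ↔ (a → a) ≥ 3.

value 4: 5 assignments (counts)
value 3: 5 assignments (counts)
value 2: 5 assignments
value 1: 5 assignments
value 0: 5 assignments
So 10 of the 25 assignments meet the threshold.

10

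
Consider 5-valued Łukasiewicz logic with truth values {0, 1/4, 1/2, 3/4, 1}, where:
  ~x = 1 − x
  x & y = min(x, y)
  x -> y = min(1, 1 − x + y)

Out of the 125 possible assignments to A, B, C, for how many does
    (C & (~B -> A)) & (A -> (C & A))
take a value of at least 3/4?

38

value 1: 15 assignments (counts)
value 3/4: 23 assignments (counts)
value 1/2: 28 assignments
value 1/4: 30 assignments
value 0: 29 assignments
So 38 of the 125 assignments meet the threshold.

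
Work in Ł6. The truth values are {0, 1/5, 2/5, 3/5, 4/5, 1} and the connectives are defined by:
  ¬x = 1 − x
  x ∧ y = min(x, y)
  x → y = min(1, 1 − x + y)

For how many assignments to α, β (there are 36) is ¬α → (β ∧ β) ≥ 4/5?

26

value 1: 21 assignments (counts)
value 4/5: 5 assignments (counts)
value 3/5: 4 assignments
value 2/5: 3 assignments
value 1/5: 2 assignments
value 0: 1 assignment
So 26 of the 36 assignments meet the threshold.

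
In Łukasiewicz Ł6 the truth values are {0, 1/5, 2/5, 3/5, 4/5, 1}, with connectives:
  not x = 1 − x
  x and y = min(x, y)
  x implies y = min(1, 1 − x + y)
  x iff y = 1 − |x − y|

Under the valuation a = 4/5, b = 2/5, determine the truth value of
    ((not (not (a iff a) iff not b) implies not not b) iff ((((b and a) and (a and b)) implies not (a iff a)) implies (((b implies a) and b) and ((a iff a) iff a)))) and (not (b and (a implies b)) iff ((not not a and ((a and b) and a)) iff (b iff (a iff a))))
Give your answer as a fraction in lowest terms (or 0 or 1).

a iff a = 4/5 iff 4/5 = 1
not (a iff a) = not 1 = 0
not b = not 2/5 = 3/5
not (a iff a) iff not b = 0 iff 3/5 = 2/5
not (not (a iff a) iff not b) = not 2/5 = 3/5
not b = not 2/5 = 3/5
not not b = not 3/5 = 2/5
not (not (a iff a) iff not b) implies not not b = 3/5 implies 2/5 = 4/5
b and a = 2/5 and 4/5 = 2/5
a and b = 4/5 and 2/5 = 2/5
(b and a) and (a and b) = 2/5 and 2/5 = 2/5
a iff a = 4/5 iff 4/5 = 1
not (a iff a) = not 1 = 0
((b and a) and (a and b)) implies not (a iff a) = 2/5 implies 0 = 3/5
b implies a = 2/5 implies 4/5 = 1
(b implies a) and b = 1 and 2/5 = 2/5
a iff a = 4/5 iff 4/5 = 1
(a iff a) iff a = 1 iff 4/5 = 4/5
((b implies a) and b) and ((a iff a) iff a) = 2/5 and 4/5 = 2/5
(((b and a) and (a and b)) implies not (a iff a)) implies (((b implies a) and b) and ((a iff a) iff a)) = 3/5 implies 2/5 = 4/5
(not (not (a iff a) iff not b) implies not not b) iff ((((b and a) and (a and b)) implies not (a iff a)) implies (((b implies a) and b) and ((a iff a) iff a))) = 4/5 iff 4/5 = 1
a implies b = 4/5 implies 2/5 = 3/5
b and (a implies b) = 2/5 and 3/5 = 2/5
not (b and (a implies b)) = not 2/5 = 3/5
not a = not 4/5 = 1/5
not not a = not 1/5 = 4/5
a and b = 4/5 and 2/5 = 2/5
(a and b) and a = 2/5 and 4/5 = 2/5
not not a and ((a and b) and a) = 4/5 and 2/5 = 2/5
a iff a = 4/5 iff 4/5 = 1
b iff (a iff a) = 2/5 iff 1 = 2/5
(not not a and ((a and b) and a)) iff (b iff (a iff a)) = 2/5 iff 2/5 = 1
not (b and (a implies b)) iff ((not not a and ((a and b) and a)) iff (b iff (a iff a))) = 3/5 iff 1 = 3/5
((not (not (a iff a) iff not b) implies not not b) iff ((((b and a) and (a and b)) implies not (a iff a)) implies (((b implies a) and b) and ((a iff a) iff a)))) and (not (b and (a implies b)) iff ((not not a and ((a and b) and a)) iff (b iff (a iff a)))) = 1 and 3/5 = 3/5

3/5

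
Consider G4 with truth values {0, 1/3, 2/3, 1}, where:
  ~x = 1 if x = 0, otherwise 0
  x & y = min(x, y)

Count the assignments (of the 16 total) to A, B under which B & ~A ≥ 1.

1

A = 0, B = 0 ↦ 0  <
A = 0, B = 1/3 ↦ 1/3  <
A = 0, B = 2/3 ↦ 2/3  <
A = 0, B = 1 ↦ 1  ≥
A = 1/3, B = 0 ↦ 0  <
A = 1/3, B = 1/3 ↦ 0  <
A = 1/3, B = 2/3 ↦ 0  <
A = 1/3, B = 1 ↦ 0  <
A = 2/3, B = 0 ↦ 0  <
A = 2/3, B = 1/3 ↦ 0  <
A = 2/3, B = 2/3 ↦ 0  <
A = 2/3, B = 1 ↦ 0  <
A = 1, B = 0 ↦ 0  <
A = 1, B = 1/3 ↦ 0  <
A = 1, B = 2/3 ↦ 0  <
A = 1, B = 1 ↦ 0  <
So 1 of the 16 assignments meets the threshold.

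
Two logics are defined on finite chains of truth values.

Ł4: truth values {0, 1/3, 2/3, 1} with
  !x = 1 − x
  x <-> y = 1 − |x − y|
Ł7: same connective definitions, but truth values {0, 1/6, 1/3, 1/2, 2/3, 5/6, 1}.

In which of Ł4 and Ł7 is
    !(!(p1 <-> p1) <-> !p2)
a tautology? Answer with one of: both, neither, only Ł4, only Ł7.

In Ł4: at p1 = 0, p2 = 1/3 the value is 2/3 — not a tautology.
In Ł7: at p1 = 0, p2 = 1/6 the value is 5/6 — not a tautology.

neither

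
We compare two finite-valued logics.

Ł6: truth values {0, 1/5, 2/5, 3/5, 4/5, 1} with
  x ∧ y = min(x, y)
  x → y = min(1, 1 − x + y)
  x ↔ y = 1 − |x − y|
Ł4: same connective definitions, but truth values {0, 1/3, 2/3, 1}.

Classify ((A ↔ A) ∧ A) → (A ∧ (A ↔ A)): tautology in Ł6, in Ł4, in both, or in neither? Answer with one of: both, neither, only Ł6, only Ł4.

both

In Ł6: every assignment gives 1 — tautology.
In Ł4: every assignment gives 1 — tautology.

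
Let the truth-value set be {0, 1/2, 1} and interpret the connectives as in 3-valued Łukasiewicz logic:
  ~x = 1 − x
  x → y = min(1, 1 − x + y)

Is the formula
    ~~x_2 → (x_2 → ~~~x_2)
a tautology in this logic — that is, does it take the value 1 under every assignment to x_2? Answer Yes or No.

No

Counterexample: take x_2 = 1.
~x_2 = ~1 = 0
~~x_2 = ~0 = 1
~x_2 = ~1 = 0
~~x_2 = ~0 = 1
~~~x_2 = ~1 = 0
x_2 → ~~~x_2 = 1 → 0 = 0
~~x_2 → (x_2 → ~~~x_2) = 1 → 0 = 0
This gives 0 ≠ 1.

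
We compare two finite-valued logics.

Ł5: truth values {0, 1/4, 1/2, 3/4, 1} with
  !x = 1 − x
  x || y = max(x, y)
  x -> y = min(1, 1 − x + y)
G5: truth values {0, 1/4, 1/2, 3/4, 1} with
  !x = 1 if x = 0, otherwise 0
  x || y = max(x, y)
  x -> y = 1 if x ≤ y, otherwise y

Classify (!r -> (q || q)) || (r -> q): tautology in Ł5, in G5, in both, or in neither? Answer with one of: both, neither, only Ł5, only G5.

In Ł5: at q = 0, r = 1/4 the value is 3/4 — not a tautology.
In G5: every assignment gives 1 — tautology.

only G5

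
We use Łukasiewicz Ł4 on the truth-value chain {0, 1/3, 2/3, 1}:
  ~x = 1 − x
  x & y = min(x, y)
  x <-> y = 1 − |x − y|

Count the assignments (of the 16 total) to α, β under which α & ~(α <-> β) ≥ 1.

α = 0, β = 0 ↦ 0  <
α = 0, β = 1/3 ↦ 0  <
α = 0, β = 2/3 ↦ 0  <
α = 0, β = 1 ↦ 0  <
α = 1/3, β = 0 ↦ 1/3  <
α = 1/3, β = 1/3 ↦ 0  <
α = 1/3, β = 2/3 ↦ 1/3  <
α = 1/3, β = 1 ↦ 1/3  <
α = 2/3, β = 0 ↦ 2/3  <
α = 2/3, β = 1/3 ↦ 1/3  <
α = 2/3, β = 2/3 ↦ 0  <
α = 2/3, β = 1 ↦ 1/3  <
α = 1, β = 0 ↦ 1  ≥
α = 1, β = 1/3 ↦ 2/3  <
α = 1, β = 2/3 ↦ 1/3  <
α = 1, β = 1 ↦ 0  <
So 1 of the 16 assignments meets the threshold.

1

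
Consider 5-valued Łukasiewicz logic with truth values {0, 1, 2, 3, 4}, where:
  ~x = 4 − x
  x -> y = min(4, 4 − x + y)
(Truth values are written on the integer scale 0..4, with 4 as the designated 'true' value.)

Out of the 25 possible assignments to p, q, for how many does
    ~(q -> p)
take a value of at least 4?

1

value 4: 1 assignment (counts)
value 3: 2 assignments
value 2: 3 assignments
value 1: 4 assignments
value 0: 15 assignments
So 1 of the 25 assignments meets the threshold.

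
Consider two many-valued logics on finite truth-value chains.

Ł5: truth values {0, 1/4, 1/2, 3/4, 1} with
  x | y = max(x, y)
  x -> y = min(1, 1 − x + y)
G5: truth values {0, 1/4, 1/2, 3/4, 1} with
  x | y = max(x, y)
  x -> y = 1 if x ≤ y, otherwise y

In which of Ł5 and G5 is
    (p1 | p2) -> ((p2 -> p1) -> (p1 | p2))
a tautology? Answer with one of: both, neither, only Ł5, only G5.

In Ł5: every assignment gives 1 — tautology.
In G5: every assignment gives 1 — tautology.

both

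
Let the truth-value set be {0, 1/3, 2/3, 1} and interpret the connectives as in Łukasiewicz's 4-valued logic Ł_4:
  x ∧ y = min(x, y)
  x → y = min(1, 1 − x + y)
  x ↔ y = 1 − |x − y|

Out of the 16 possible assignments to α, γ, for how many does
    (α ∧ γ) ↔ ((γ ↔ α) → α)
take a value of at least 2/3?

8

α = 0, γ = 0 ↦ 1  ≥
α = 0, γ = 1/3 ↦ 2/3  ≥
α = 0, γ = 2/3 ↦ 1/3  <
α = 0, γ = 1 ↦ 0  <
α = 1/3, γ = 0 ↦ 1/3  <
α = 1/3, γ = 1/3 ↦ 1  ≥
α = 1/3, γ = 2/3 ↦ 2/3  ≥
α = 1/3, γ = 1 ↦ 1/3  <
α = 2/3, γ = 0 ↦ 0  <
α = 2/3, γ = 1/3 ↦ 1/3  <
α = 2/3, γ = 2/3 ↦ 1  ≥
α = 2/3, γ = 1 ↦ 2/3  ≥
α = 1, γ = 0 ↦ 0  <
α = 1, γ = 1/3 ↦ 1/3  <
α = 1, γ = 2/3 ↦ 2/3  ≥
α = 1, γ = 1 ↦ 1  ≥
So 8 of the 16 assignments meet the threshold.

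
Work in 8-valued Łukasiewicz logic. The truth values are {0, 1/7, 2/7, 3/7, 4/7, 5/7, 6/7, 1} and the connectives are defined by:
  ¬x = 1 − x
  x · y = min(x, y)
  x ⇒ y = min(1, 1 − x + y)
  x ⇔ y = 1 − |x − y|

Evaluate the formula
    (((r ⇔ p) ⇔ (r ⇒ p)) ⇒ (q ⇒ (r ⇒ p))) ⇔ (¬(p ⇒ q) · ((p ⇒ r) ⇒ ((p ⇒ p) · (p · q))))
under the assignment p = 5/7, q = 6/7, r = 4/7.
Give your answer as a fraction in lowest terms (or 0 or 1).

r ⇔ p = 4/7 ⇔ 5/7 = 6/7
r ⇒ p = 4/7 ⇒ 5/7 = 1
(r ⇔ p) ⇔ (r ⇒ p) = 6/7 ⇔ 1 = 6/7
r ⇒ p = 4/7 ⇒ 5/7 = 1
q ⇒ (r ⇒ p) = 6/7 ⇒ 1 = 1
((r ⇔ p) ⇔ (r ⇒ p)) ⇒ (q ⇒ (r ⇒ p)) = 6/7 ⇒ 1 = 1
p ⇒ q = 5/7 ⇒ 6/7 = 1
¬(p ⇒ q) = ¬1 = 0
p ⇒ r = 5/7 ⇒ 4/7 = 6/7
p ⇒ p = 5/7 ⇒ 5/7 = 1
p · q = 5/7 · 6/7 = 5/7
(p ⇒ p) · (p · q) = 1 · 5/7 = 5/7
(p ⇒ r) ⇒ ((p ⇒ p) · (p · q)) = 6/7 ⇒ 5/7 = 6/7
¬(p ⇒ q) · ((p ⇒ r) ⇒ ((p ⇒ p) · (p · q))) = 0 · 6/7 = 0
(((r ⇔ p) ⇔ (r ⇒ p)) ⇒ (q ⇒ (r ⇒ p))) ⇔ (¬(p ⇒ q) · ((p ⇒ r) ⇒ ((p ⇒ p) · (p · q)))) = 1 ⇔ 0 = 0

0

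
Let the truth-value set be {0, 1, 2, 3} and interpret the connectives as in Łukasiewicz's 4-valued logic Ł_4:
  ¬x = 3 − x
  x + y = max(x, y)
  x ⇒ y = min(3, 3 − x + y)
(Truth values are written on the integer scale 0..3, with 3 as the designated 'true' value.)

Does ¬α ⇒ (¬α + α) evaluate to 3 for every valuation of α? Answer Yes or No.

α = 0 ↦ 3
α = 1 ↦ 3
α = 2 ↦ 3
α = 3 ↦ 3
Every assignment gives a value ≥ 3.

Yes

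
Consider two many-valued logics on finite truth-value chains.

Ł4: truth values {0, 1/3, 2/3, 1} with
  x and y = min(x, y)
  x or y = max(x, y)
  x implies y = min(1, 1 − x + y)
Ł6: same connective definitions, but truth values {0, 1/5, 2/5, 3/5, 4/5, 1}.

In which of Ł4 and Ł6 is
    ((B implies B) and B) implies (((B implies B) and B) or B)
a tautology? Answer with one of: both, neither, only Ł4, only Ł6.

both

In Ł4: every assignment gives 1 — tautology.
In Ł6: every assignment gives 1 — tautology.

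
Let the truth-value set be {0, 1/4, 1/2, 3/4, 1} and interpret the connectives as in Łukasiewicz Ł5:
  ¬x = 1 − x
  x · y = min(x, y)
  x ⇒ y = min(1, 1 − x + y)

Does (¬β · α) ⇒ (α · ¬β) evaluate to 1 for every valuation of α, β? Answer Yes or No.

At α = 1, β = 1/2, for instance:
¬β = ¬1/2 = 1/2
¬β · α = 1/2 · 1 = 1/2
α · ¬β = 1 · 1/2 = 1/2
(¬β · α) ⇒ (α · ¬β) = 1/2 ⇒ 1/2 = 1
and checking the remaining 24 assignments likewise gives ≥ 1 in every case.

Yes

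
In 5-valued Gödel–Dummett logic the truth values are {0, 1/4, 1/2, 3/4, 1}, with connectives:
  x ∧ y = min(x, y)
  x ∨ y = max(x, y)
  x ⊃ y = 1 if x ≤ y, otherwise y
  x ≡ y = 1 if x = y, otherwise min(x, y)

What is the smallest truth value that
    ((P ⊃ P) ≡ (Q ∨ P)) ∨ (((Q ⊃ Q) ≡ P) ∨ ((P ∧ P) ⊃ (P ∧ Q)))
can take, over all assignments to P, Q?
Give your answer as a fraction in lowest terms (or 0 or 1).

Take P = 1/4, Q = 0:
P ⊃ P = 1/4 ⊃ 1/4 = 1
Q ∨ P = 0 ∨ 1/4 = 1/4
(P ⊃ P) ≡ (Q ∨ P) = 1 ≡ 1/4 = 1/4
Q ⊃ Q = 0 ⊃ 0 = 1
(Q ⊃ Q) ≡ P = 1 ≡ 1/4 = 1/4
P ∧ P = 1/4 ∧ 1/4 = 1/4
P ∧ Q = 1/4 ∧ 0 = 0
(P ∧ P) ⊃ (P ∧ Q) = 1/4 ⊃ 0 = 0
((Q ⊃ Q) ≡ P) ∨ ((P ∧ P) ⊃ (P ∧ Q)) = 1/4 ∨ 0 = 1/4
((P ⊃ P) ≡ (Q ∨ P)) ∨ (((Q ⊃ Q) ≡ P) ∨ ((P ∧ P) ⊃ (P ∧ Q))) = 1/4 ∨ 1/4 = 1/4
No assignment yields a value below 1/4, so this is the minimum.

1/4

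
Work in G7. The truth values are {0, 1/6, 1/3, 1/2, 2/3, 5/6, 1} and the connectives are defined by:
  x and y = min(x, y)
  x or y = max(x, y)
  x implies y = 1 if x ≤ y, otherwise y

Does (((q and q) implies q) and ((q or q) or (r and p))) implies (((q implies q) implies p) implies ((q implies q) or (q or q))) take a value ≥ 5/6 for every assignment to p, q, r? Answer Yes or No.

Yes

At p = 1/2, q = 2/3, r = 2/3, for instance:
q and q = 2/3 and 2/3 = 2/3
(q and q) implies q = 2/3 implies 2/3 = 1
q or q = 2/3 or 2/3 = 2/3
r and p = 2/3 and 1/2 = 1/2
(q or q) or (r and p) = 2/3 or 1/2 = 2/3
((q and q) implies q) and ((q or q) or (r and p)) = 1 and 2/3 = 2/3
q implies q = 2/3 implies 2/3 = 1
(q implies q) implies p = 1 implies 1/2 = 1/2
q implies q = 2/3 implies 2/3 = 1
q or q = 2/3 or 2/3 = 2/3
(q implies q) or (q or q) = 1 or 2/3 = 1
((q implies q) implies p) implies ((q implies q) or (q or q)) = 1/2 implies 1 = 1
(((q and q) implies q) and ((q or q) or (r and p))) implies (((q implies q) implies p) implies ((q implies q) or (q or q))) = 2/3 implies 1 = 1
and checking the remaining 342 assignments likewise gives ≥ 5/6 in every case.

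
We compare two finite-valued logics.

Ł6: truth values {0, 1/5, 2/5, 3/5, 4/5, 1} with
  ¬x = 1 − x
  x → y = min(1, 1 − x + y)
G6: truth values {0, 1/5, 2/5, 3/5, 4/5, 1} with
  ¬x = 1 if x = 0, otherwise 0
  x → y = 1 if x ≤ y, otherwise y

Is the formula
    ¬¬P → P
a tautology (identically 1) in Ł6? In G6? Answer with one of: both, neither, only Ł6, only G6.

In Ł6: every assignment gives 1 — tautology.
In G6: at P = 1/5 the value is 1/5 — not a tautology.

only Ł6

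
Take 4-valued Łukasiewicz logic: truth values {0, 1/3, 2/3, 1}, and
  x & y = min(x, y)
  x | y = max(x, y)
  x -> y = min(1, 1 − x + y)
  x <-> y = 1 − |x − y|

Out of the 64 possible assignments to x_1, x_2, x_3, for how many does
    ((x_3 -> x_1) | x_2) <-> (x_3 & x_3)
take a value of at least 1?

11

value 1: 11 assignments (counts)
value 2/3: 20 assignments
value 1/3: 16 assignments
value 0: 17 assignments
So 11 of the 64 assignments meet the threshold.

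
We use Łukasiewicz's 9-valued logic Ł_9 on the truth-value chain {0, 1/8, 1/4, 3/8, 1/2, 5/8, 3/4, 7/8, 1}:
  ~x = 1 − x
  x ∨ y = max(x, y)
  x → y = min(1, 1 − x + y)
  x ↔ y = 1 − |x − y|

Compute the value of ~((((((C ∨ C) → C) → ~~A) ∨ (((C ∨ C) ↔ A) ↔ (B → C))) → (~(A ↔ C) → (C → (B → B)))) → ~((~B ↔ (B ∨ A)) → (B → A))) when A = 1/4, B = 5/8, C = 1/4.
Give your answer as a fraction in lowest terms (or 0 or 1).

C ∨ C = 1/4 ∨ 1/4 = 1/4
(C ∨ C) → C = 1/4 → 1/4 = 1
~A = ~1/4 = 3/4
~~A = ~3/4 = 1/4
((C ∨ C) → C) → ~~A = 1 → 1/4 = 1/4
C ∨ C = 1/4 ∨ 1/4 = 1/4
(C ∨ C) ↔ A = 1/4 ↔ 1/4 = 1
B → C = 5/8 → 1/4 = 5/8
((C ∨ C) ↔ A) ↔ (B → C) = 1 ↔ 5/8 = 5/8
(((C ∨ C) → C) → ~~A) ∨ (((C ∨ C) ↔ A) ↔ (B → C)) = 1/4 ∨ 5/8 = 5/8
A ↔ C = 1/4 ↔ 1/4 = 1
~(A ↔ C) = ~1 = 0
B → B = 5/8 → 5/8 = 1
C → (B → B) = 1/4 → 1 = 1
~(A ↔ C) → (C → (B → B)) = 0 → 1 = 1
((((C ∨ C) → C) → ~~A) ∨ (((C ∨ C) ↔ A) ↔ (B → C))) → (~(A ↔ C) → (C → (B → B))) = 5/8 → 1 = 1
~B = ~5/8 = 3/8
B ∨ A = 5/8 ∨ 1/4 = 5/8
~B ↔ (B ∨ A) = 3/8 ↔ 5/8 = 3/4
B → A = 5/8 → 1/4 = 5/8
(~B ↔ (B ∨ A)) → (B → A) = 3/4 → 5/8 = 7/8
~((~B ↔ (B ∨ A)) → (B → A)) = ~7/8 = 1/8
(((((C ∨ C) → C) → ~~A) ∨ (((C ∨ C) ↔ A) ↔ (B → C))) → (~(A ↔ C) → (C → (B → B)))) → ~((~B ↔ (B ∨ A)) → (B → A)) = 1 → 1/8 = 1/8
~((((((C ∨ C) → C) → ~~A) ∨ (((C ∨ C) ↔ A) ↔ (B → C))) → (~(A ↔ C) → (C → (B → B)))) → ~((~B ↔ (B ∨ A)) → (B → A))) = ~1/8 = 7/8

7/8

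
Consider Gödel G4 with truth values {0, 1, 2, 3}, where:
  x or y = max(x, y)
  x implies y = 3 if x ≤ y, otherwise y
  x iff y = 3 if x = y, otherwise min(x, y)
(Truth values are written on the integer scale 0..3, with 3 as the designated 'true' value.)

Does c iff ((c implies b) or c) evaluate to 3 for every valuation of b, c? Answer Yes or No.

No

Counterexample: take b = 0, c = 0.
c implies b = 0 implies 0 = 3
(c implies b) or c = 3 or 0 = 3
c iff ((c implies b) or c) = 0 iff 3 = 0
This gives 0 ≠ 3.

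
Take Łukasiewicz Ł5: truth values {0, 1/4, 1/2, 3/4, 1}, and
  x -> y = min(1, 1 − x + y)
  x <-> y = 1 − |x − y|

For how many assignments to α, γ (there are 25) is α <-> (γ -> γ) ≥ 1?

value 1: 5 assignments (counts)
value 3/4: 5 assignments
value 1/2: 5 assignments
value 1/4: 5 assignments
value 0: 5 assignments
So 5 of the 25 assignments meet the threshold.

5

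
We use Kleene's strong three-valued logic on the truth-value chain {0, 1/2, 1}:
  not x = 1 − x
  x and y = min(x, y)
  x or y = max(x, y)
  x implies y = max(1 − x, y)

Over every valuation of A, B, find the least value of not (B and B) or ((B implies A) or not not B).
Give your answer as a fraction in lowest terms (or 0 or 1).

1/2

Take A = 0, B = 1/2:
B and B = 1/2 and 1/2 = 1/2
not (B and B) = not 1/2 = 1/2
B implies A = 1/2 implies 0 = 1/2
not B = not 1/2 = 1/2
not not B = not 1/2 = 1/2
(B implies A) or not not B = 1/2 or 1/2 = 1/2
not (B and B) or ((B implies A) or not not B) = 1/2 or 1/2 = 1/2
No assignment yields a value below 1/2, so this is the minimum.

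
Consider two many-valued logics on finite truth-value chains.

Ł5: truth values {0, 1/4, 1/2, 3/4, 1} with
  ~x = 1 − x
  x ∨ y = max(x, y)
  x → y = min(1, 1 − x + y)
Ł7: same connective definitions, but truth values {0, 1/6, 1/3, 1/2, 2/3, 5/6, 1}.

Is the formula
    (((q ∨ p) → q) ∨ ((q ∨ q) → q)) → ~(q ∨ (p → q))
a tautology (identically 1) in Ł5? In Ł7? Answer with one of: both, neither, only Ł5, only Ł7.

neither

In Ł5: at p = 0, q = 0 the value is 0 — not a tautology.
In Ł7: at p = 0, q = 0 the value is 0 — not a tautology.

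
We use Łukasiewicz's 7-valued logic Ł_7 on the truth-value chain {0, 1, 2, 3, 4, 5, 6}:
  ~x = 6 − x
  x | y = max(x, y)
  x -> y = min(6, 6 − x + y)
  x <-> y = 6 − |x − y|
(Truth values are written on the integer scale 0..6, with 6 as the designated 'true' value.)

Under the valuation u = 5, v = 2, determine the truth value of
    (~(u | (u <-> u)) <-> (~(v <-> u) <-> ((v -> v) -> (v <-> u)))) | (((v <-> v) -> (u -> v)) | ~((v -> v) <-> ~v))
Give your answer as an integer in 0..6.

u <-> u = 5 <-> 5 = 6
u | (u <-> u) = 5 | 6 = 6
~(u | (u <-> u)) = ~6 = 0
v <-> u = 2 <-> 5 = 3
~(v <-> u) = ~3 = 3
v -> v = 2 -> 2 = 6
v <-> u = 2 <-> 5 = 3
(v -> v) -> (v <-> u) = 6 -> 3 = 3
~(v <-> u) <-> ((v -> v) -> (v <-> u)) = 3 <-> 3 = 6
~(u | (u <-> u)) <-> (~(v <-> u) <-> ((v -> v) -> (v <-> u))) = 0 <-> 6 = 0
v <-> v = 2 <-> 2 = 6
u -> v = 5 -> 2 = 3
(v <-> v) -> (u -> v) = 6 -> 3 = 3
v -> v = 2 -> 2 = 6
~v = ~2 = 4
(v -> v) <-> ~v = 6 <-> 4 = 4
~((v -> v) <-> ~v) = ~4 = 2
((v <-> v) -> (u -> v)) | ~((v -> v) <-> ~v) = 3 | 2 = 3
(~(u | (u <-> u)) <-> (~(v <-> u) <-> ((v -> v) -> (v <-> u)))) | (((v <-> v) -> (u -> v)) | ~((v -> v) <-> ~v)) = 0 | 3 = 3

3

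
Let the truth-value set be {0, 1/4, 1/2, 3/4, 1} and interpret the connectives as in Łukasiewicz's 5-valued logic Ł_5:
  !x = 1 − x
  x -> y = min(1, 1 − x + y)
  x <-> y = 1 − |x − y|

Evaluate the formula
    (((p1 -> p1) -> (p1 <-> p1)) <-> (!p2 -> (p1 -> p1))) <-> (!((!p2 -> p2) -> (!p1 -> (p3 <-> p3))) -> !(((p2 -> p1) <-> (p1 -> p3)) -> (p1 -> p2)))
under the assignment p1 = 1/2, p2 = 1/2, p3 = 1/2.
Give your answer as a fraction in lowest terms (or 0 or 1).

p1 -> p1 = 1/2 -> 1/2 = 1
p1 <-> p1 = 1/2 <-> 1/2 = 1
(p1 -> p1) -> (p1 <-> p1) = 1 -> 1 = 1
!p2 = !1/2 = 1/2
p1 -> p1 = 1/2 -> 1/2 = 1
!p2 -> (p1 -> p1) = 1/2 -> 1 = 1
((p1 -> p1) -> (p1 <-> p1)) <-> (!p2 -> (p1 -> p1)) = 1 <-> 1 = 1
!p2 = !1/2 = 1/2
!p2 -> p2 = 1/2 -> 1/2 = 1
!p1 = !1/2 = 1/2
p3 <-> p3 = 1/2 <-> 1/2 = 1
!p1 -> (p3 <-> p3) = 1/2 -> 1 = 1
(!p2 -> p2) -> (!p1 -> (p3 <-> p3)) = 1 -> 1 = 1
!((!p2 -> p2) -> (!p1 -> (p3 <-> p3))) = !1 = 0
p2 -> p1 = 1/2 -> 1/2 = 1
p1 -> p3 = 1/2 -> 1/2 = 1
(p2 -> p1) <-> (p1 -> p3) = 1 <-> 1 = 1
p1 -> p2 = 1/2 -> 1/2 = 1
((p2 -> p1) <-> (p1 -> p3)) -> (p1 -> p2) = 1 -> 1 = 1
!(((p2 -> p1) <-> (p1 -> p3)) -> (p1 -> p2)) = !1 = 0
!((!p2 -> p2) -> (!p1 -> (p3 <-> p3))) -> !(((p2 -> p1) <-> (p1 -> p3)) -> (p1 -> p2)) = 0 -> 0 = 1
(((p1 -> p1) -> (p1 <-> p1)) <-> (!p2 -> (p1 -> p1))) <-> (!((!p2 -> p2) -> (!p1 -> (p3 <-> p3))) -> !(((p2 -> p1) <-> (p1 -> p3)) -> (p1 -> p2))) = 1 <-> 1 = 1

1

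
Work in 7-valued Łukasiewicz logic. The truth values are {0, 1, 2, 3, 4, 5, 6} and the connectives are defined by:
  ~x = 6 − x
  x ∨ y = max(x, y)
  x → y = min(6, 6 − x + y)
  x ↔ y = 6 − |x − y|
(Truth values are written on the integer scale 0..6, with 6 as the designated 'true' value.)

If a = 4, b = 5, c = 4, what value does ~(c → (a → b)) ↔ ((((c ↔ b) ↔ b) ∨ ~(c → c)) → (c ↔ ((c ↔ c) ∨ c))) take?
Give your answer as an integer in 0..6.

2

a → b = 4 → 5 = 6
c → (a → b) = 4 → 6 = 6
~(c → (a → b)) = ~6 = 0
c ↔ b = 4 ↔ 5 = 5
(c ↔ b) ↔ b = 5 ↔ 5 = 6
c → c = 4 → 4 = 6
~(c → c) = ~6 = 0
((c ↔ b) ↔ b) ∨ ~(c → c) = 6 ∨ 0 = 6
c ↔ c = 4 ↔ 4 = 6
(c ↔ c) ∨ c = 6 ∨ 4 = 6
c ↔ ((c ↔ c) ∨ c) = 4 ↔ 6 = 4
(((c ↔ b) ↔ b) ∨ ~(c → c)) → (c ↔ ((c ↔ c) ∨ c)) = 6 → 4 = 4
~(c → (a → b)) ↔ ((((c ↔ b) ↔ b) ∨ ~(c → c)) → (c ↔ ((c ↔ c) ∨ c))) = 0 ↔ 4 = 2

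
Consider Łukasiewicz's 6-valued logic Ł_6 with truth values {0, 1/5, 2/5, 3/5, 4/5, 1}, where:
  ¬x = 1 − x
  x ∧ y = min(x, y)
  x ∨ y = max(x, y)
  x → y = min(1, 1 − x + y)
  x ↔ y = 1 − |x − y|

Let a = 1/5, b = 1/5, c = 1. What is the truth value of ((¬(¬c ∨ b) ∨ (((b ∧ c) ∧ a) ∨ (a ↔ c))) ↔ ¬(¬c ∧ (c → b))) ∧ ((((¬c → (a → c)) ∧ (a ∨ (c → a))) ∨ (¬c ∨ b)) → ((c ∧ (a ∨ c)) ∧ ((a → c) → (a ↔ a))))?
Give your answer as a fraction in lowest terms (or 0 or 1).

¬c = ¬1 = 0
¬c ∨ b = 0 ∨ 1/5 = 1/5
¬(¬c ∨ b) = ¬1/5 = 4/5
b ∧ c = 1/5 ∧ 1 = 1/5
(b ∧ c) ∧ a = 1/5 ∧ 1/5 = 1/5
a ↔ c = 1/5 ↔ 1 = 1/5
((b ∧ c) ∧ a) ∨ (a ↔ c) = 1/5 ∨ 1/5 = 1/5
¬(¬c ∨ b) ∨ (((b ∧ c) ∧ a) ∨ (a ↔ c)) = 4/5 ∨ 1/5 = 4/5
¬c = ¬1 = 0
c → b = 1 → 1/5 = 1/5
¬c ∧ (c → b) = 0 ∧ 1/5 = 0
¬(¬c ∧ (c → b)) = ¬0 = 1
(¬(¬c ∨ b) ∨ (((b ∧ c) ∧ a) ∨ (a ↔ c))) ↔ ¬(¬c ∧ (c → b)) = 4/5 ↔ 1 = 4/5
¬c = ¬1 = 0
a → c = 1/5 → 1 = 1
¬c → (a → c) = 0 → 1 = 1
c → a = 1 → 1/5 = 1/5
a ∨ (c → a) = 1/5 ∨ 1/5 = 1/5
(¬c → (a → c)) ∧ (a ∨ (c → a)) = 1 ∧ 1/5 = 1/5
¬c = ¬1 = 0
¬c ∨ b = 0 ∨ 1/5 = 1/5
((¬c → (a → c)) ∧ (a ∨ (c → a))) ∨ (¬c ∨ b) = 1/5 ∨ 1/5 = 1/5
a ∨ c = 1/5 ∨ 1 = 1
c ∧ (a ∨ c) = 1 ∧ 1 = 1
a → c = 1/5 → 1 = 1
a ↔ a = 1/5 ↔ 1/5 = 1
(a → c) → (a ↔ a) = 1 → 1 = 1
(c ∧ (a ∨ c)) ∧ ((a → c) → (a ↔ a)) = 1 ∧ 1 = 1
(((¬c → (a → c)) ∧ (a ∨ (c → a))) ∨ (¬c ∨ b)) → ((c ∧ (a ∨ c)) ∧ ((a → c) → (a ↔ a))) = 1/5 → 1 = 1
((¬(¬c ∨ b) ∨ (((b ∧ c) ∧ a) ∨ (a ↔ c))) ↔ ¬(¬c ∧ (c → b))) ∧ ((((¬c → (a → c)) ∧ (a ∨ (c → a))) ∨ (¬c ∨ b)) → ((c ∧ (a ∨ c)) ∧ ((a → c) → (a ↔ a)))) = 4/5 ∧ 1 = 4/5

4/5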